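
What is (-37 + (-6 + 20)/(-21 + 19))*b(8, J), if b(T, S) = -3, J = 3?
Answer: 132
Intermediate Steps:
(-37 + (-6 + 20)/(-21 + 19))*b(8, J) = (-37 + (-6 + 20)/(-21 + 19))*(-3) = (-37 + 14/(-2))*(-3) = (-37 + 14*(-½))*(-3) = (-37 - 7)*(-3) = -44*(-3) = 132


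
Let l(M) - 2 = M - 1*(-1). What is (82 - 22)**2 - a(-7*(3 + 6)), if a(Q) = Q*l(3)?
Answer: 3978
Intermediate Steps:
l(M) = 3 + M (l(M) = 2 + (M - 1*(-1)) = 2 + (M + 1) = 2 + (1 + M) = 3 + M)
a(Q) = 6*Q (a(Q) = Q*(3 + 3) = Q*6 = 6*Q)
(82 - 22)**2 - a(-7*(3 + 6)) = (82 - 22)**2 - 6*(-7*(3 + 6)) = 60**2 - 6*(-7*9) = 3600 - 6*(-63) = 3600 - 1*(-378) = 3600 + 378 = 3978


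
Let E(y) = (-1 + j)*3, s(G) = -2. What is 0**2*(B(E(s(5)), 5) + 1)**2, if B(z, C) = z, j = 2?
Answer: 0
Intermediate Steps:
E(y) = 3 (E(y) = (-1 + 2)*3 = 1*3 = 3)
0**2*(B(E(s(5)), 5) + 1)**2 = 0**2*(3 + 1)**2 = 0*4**2 = 0*16 = 0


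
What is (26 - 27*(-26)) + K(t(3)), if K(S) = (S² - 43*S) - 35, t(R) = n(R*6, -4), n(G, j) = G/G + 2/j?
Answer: 2687/4 ≈ 671.75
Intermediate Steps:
n(G, j) = 1 + 2/j
t(R) = ½ (t(R) = (2 - 4)/(-4) = -¼*(-2) = ½)
K(S) = -35 + S² - 43*S
(26 - 27*(-26)) + K(t(3)) = (26 - 27*(-26)) + (-35 + (½)² - 43*½) = (26 + 702) + (-35 + ¼ - 43/2) = 728 - 225/4 = 2687/4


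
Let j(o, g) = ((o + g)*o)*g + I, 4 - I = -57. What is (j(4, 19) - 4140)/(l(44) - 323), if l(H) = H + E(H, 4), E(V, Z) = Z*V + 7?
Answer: 777/32 ≈ 24.281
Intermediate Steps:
E(V, Z) = 7 + V*Z (E(V, Z) = V*Z + 7 = 7 + V*Z)
I = 61 (I = 4 - 1*(-57) = 4 + 57 = 61)
l(H) = 7 + 5*H (l(H) = H + (7 + H*4) = H + (7 + 4*H) = 7 + 5*H)
j(o, g) = 61 + g*o*(g + o) (j(o, g) = ((o + g)*o)*g + 61 = ((g + o)*o)*g + 61 = (o*(g + o))*g + 61 = g*o*(g + o) + 61 = 61 + g*o*(g + o))
(j(4, 19) - 4140)/(l(44) - 323) = ((61 + 19*4² + 4*19²) - 4140)/((7 + 5*44) - 323) = ((61 + 19*16 + 4*361) - 4140)/((7 + 220) - 323) = ((61 + 304 + 1444) - 4140)/(227 - 323) = (1809 - 4140)/(-96) = -2331*(-1/96) = 777/32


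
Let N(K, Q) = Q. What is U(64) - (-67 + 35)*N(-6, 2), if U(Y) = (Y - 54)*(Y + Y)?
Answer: 1344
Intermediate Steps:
U(Y) = 2*Y*(-54 + Y) (U(Y) = (-54 + Y)*(2*Y) = 2*Y*(-54 + Y))
U(64) - (-67 + 35)*N(-6, 2) = 2*64*(-54 + 64) - (-67 + 35)*2 = 2*64*10 - (-32)*2 = 1280 - 1*(-64) = 1280 + 64 = 1344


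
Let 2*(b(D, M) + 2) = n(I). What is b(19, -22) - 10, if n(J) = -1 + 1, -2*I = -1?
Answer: -12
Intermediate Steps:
I = 1/2 (I = -1/2*(-1) = 1/2 ≈ 0.50000)
n(J) = 0
b(D, M) = -2 (b(D, M) = -2 + (1/2)*0 = -2 + 0 = -2)
b(19, -22) - 10 = -2 - 10 = -12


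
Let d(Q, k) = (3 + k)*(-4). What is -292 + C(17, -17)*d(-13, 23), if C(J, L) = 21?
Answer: -2476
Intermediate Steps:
d(Q, k) = -12 - 4*k
-292 + C(17, -17)*d(-13, 23) = -292 + 21*(-12 - 4*23) = -292 + 21*(-12 - 92) = -292 + 21*(-104) = -292 - 2184 = -2476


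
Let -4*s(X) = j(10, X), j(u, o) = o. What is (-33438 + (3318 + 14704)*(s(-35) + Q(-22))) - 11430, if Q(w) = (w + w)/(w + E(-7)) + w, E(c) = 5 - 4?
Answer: -10327763/42 ≈ -2.4590e+5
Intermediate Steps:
E(c) = 1
s(X) = -X/4
Q(w) = w + 2*w/(1 + w) (Q(w) = (w + w)/(w + 1) + w = (2*w)/(1 + w) + w = 2*w/(1 + w) + w = w + 2*w/(1 + w))
(-33438 + (3318 + 14704)*(s(-35) + Q(-22))) - 11430 = (-33438 + (3318 + 14704)*(-¼*(-35) - 22*(3 - 22)/(1 - 22))) - 11430 = (-33438 + 18022*(35/4 - 22*(-19)/(-21))) - 11430 = (-33438 + 18022*(35/4 - 22*(-1/21)*(-19))) - 11430 = (-33438 + 18022*(35/4 - 418/21)) - 11430 = (-33438 + 18022*(-937/84)) - 11430 = (-33438 - 8443307/42) - 11430 = -9847703/42 - 11430 = -10327763/42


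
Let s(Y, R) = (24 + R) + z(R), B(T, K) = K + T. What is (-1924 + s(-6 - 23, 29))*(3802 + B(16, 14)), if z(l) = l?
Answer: -7058544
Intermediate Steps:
s(Y, R) = 24 + 2*R (s(Y, R) = (24 + R) + R = 24 + 2*R)
(-1924 + s(-6 - 23, 29))*(3802 + B(16, 14)) = (-1924 + (24 + 2*29))*(3802 + (14 + 16)) = (-1924 + (24 + 58))*(3802 + 30) = (-1924 + 82)*3832 = -1842*3832 = -7058544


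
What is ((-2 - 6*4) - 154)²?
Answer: 32400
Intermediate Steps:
((-2 - 6*4) - 154)² = ((-2 - 24) - 154)² = (-26 - 154)² = (-180)² = 32400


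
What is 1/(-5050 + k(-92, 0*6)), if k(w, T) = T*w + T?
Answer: -1/5050 ≈ -0.00019802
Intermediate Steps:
k(w, T) = T + T*w
1/(-5050 + k(-92, 0*6)) = 1/(-5050 + (0*6)*(1 - 92)) = 1/(-5050 + 0*(-91)) = 1/(-5050 + 0) = 1/(-5050) = -1/5050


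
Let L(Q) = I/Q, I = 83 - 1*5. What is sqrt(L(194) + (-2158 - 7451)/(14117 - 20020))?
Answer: sqrt(665516793390)/572591 ≈ 1.4247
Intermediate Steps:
I = 78 (I = 83 - 5 = 78)
L(Q) = 78/Q
sqrt(L(194) + (-2158 - 7451)/(14117 - 20020)) = sqrt(78/194 + (-2158 - 7451)/(14117 - 20020)) = sqrt(78*(1/194) - 9609/(-5903)) = sqrt(39/97 - 9609*(-1/5903)) = sqrt(39/97 + 9609/5903) = sqrt(1162290/572591) = sqrt(665516793390)/572591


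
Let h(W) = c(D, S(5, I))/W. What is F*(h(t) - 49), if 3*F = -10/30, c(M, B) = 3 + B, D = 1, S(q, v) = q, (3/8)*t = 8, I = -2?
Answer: 389/72 ≈ 5.4028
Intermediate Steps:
t = 64/3 (t = (8/3)*8 = 64/3 ≈ 21.333)
h(W) = 8/W (h(W) = (3 + 5)/W = 8/W)
F = -⅑ (F = (-10/30)/3 = (-10*1/30)/3 = (⅓)*(-⅓) = -⅑ ≈ -0.11111)
F*(h(t) - 49) = -(8/(64/3) - 49)/9 = -(8*(3/64) - 49)/9 = -(3/8 - 49)/9 = -⅑*(-389/8) = 389/72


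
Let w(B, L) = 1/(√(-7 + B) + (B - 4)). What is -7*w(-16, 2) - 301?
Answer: -127183/423 + 7*I*√23/423 ≈ -300.67 + 0.079364*I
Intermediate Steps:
w(B, L) = 1/(-4 + B + √(-7 + B)) (w(B, L) = 1/(√(-7 + B) + (-4 + B)) = 1/(-4 + B + √(-7 + B)))
-7*w(-16, 2) - 301 = -7/(-4 - 16 + √(-7 - 16)) - 301 = -7/(-4 - 16 + √(-23)) - 301 = -7/(-4 - 16 + I*√23) - 301 = -7/(-20 + I*√23) - 301 = -301 - 7/(-20 + I*√23)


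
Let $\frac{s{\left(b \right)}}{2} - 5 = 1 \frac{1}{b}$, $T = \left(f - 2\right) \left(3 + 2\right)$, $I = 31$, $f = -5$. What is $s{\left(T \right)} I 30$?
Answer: $\frac{64728}{7} \approx 9246.9$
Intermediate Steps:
$T = -35$ ($T = \left(-5 - 2\right) \left(3 + 2\right) = \left(-7\right) 5 = -35$)
$s{\left(b \right)} = 10 + \frac{2}{b}$ ($s{\left(b \right)} = 10 + 2 \cdot 1 \frac{1}{b} = 10 + \frac{2}{b}$)
$s{\left(T \right)} I 30 = \left(10 + \frac{2}{-35}\right) 31 \cdot 30 = \left(10 + 2 \left(- \frac{1}{35}\right)\right) 31 \cdot 30 = \left(10 - \frac{2}{35}\right) 31 \cdot 30 = \frac{348}{35} \cdot 31 \cdot 30 = \frac{10788}{35} \cdot 30 = \frac{64728}{7}$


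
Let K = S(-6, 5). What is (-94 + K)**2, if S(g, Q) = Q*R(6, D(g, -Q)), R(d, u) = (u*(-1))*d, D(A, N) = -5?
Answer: 3136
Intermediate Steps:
R(d, u) = -d*u (R(d, u) = (-u)*d = -d*u)
S(g, Q) = 30*Q (S(g, Q) = Q*(-1*6*(-5)) = Q*30 = 30*Q)
K = 150 (K = 30*5 = 150)
(-94 + K)**2 = (-94 + 150)**2 = 56**2 = 3136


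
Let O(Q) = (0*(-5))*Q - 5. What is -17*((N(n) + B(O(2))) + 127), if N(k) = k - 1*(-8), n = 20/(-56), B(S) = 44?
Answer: -42517/14 ≈ -3036.9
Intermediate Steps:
O(Q) = -5 (O(Q) = 0*Q - 5 = 0 - 5 = -5)
n = -5/14 (n = 20*(-1/56) = -5/14 ≈ -0.35714)
N(k) = 8 + k (N(k) = k + 8 = 8 + k)
-17*((N(n) + B(O(2))) + 127) = -17*(((8 - 5/14) + 44) + 127) = -17*((107/14 + 44) + 127) = -17*(723/14 + 127) = -17*2501/14 = -42517/14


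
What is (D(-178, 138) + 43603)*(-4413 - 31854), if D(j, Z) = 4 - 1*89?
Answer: -1578267306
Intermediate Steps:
D(j, Z) = -85 (D(j, Z) = 4 - 89 = -85)
(D(-178, 138) + 43603)*(-4413 - 31854) = (-85 + 43603)*(-4413 - 31854) = 43518*(-36267) = -1578267306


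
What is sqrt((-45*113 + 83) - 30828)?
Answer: I*sqrt(35830) ≈ 189.29*I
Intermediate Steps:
sqrt((-45*113 + 83) - 30828) = sqrt((-5085 + 83) - 30828) = sqrt(-5002 - 30828) = sqrt(-35830) = I*sqrt(35830)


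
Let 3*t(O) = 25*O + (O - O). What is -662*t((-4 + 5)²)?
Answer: -16550/3 ≈ -5516.7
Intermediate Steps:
t(O) = 25*O/3 (t(O) = (25*O + (O - O))/3 = (25*O + 0)/3 = (25*O)/3 = 25*O/3)
-662*t((-4 + 5)²) = -16550*(-4 + 5)²/3 = -16550*1²/3 = -16550/3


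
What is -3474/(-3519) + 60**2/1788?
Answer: 174814/58259 ≈ 3.0006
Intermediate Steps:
-3474/(-3519) + 60**2/1788 = -3474*(-1/3519) + 3600*(1/1788) = 386/391 + 300/149 = 174814/58259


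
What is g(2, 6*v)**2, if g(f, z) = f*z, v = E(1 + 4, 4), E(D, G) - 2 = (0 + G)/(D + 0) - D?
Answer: 17424/25 ≈ 696.96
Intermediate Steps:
E(D, G) = 2 - D + G/D (E(D, G) = 2 + ((0 + G)/(D + 0) - D) = 2 + (G/D - D) = 2 + (-D + G/D) = 2 - D + G/D)
v = -11/5 (v = 2 - (1 + 4) + 4/(1 + 4) = 2 - 1*5 + 4/5 = 2 - 5 + 4*(1/5) = 2 - 5 + 4/5 = -11/5 ≈ -2.2000)
g(2, 6*v)**2 = (2*(6*(-11/5)))**2 = (2*(-66/5))**2 = (-132/5)**2 = 17424/25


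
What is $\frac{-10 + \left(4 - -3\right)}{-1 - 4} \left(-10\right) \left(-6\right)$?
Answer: $36$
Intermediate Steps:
$\frac{-10 + \left(4 - -3\right)}{-1 - 4} \left(-10\right) \left(-6\right) = \frac{-10 + \left(4 + 3\right)}{-5} \left(-10\right) \left(-6\right) = \left(-10 + 7\right) \left(- \frac{1}{5}\right) \left(-10\right) \left(-6\right) = \left(-3\right) \left(- \frac{1}{5}\right) \left(-10\right) \left(-6\right) = \frac{3}{5} \left(-10\right) \left(-6\right) = \left(-6\right) \left(-6\right) = 36$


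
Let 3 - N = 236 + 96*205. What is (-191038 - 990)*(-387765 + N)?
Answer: 78285590984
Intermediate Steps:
N = -19913 (N = 3 - (236 + 96*205) = 3 - (236 + 19680) = 3 - 1*19916 = 3 - 19916 = -19913)
(-191038 - 990)*(-387765 + N) = (-191038 - 990)*(-387765 - 19913) = -192028*(-407678) = 78285590984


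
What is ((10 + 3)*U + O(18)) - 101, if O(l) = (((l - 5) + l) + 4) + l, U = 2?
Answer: -22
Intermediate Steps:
O(l) = -1 + 3*l (O(l) = (((-5 + l) + l) + 4) + l = ((-5 + 2*l) + 4) + l = (-1 + 2*l) + l = -1 + 3*l)
((10 + 3)*U + O(18)) - 101 = ((10 + 3)*2 + (-1 + 3*18)) - 101 = (13*2 + (-1 + 54)) - 101 = (26 + 53) - 101 = 79 - 101 = -22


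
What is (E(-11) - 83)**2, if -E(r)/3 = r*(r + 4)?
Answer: 98596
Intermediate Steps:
E(r) = -3*r*(4 + r) (E(r) = -3*r*(r + 4) = -3*r*(4 + r))
(E(-11) - 83)**2 = (-3*(-11)*(4 - 11) - 83)**2 = (-3*(-11)*(-7) - 83)**2 = (-231 - 83)**2 = (-314)**2 = 98596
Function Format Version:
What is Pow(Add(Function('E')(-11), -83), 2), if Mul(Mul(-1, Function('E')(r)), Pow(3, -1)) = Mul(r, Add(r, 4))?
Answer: 98596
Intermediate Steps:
Function('E')(r) = Mul(-3, r, Add(4, r)) (Function('E')(r) = Mul(-3, Mul(r, Add(r, 4))) = Mul(-3, Mul(r, Add(4, r))) = Mul(-3, r, Add(4, r)))
Pow(Add(Function('E')(-11), -83), 2) = Pow(Add(Mul(-3, -11, Add(4, -11)), -83), 2) = Pow(Add(Mul(-3, -11, -7), -83), 2) = Pow(Add(-231, -83), 2) = Pow(-314, 2) = 98596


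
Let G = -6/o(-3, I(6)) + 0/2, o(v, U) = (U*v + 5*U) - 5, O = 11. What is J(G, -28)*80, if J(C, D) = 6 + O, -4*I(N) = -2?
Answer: 1360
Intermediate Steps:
I(N) = 1/2 (I(N) = -1/4*(-2) = 1/2)
o(v, U) = -5 + 5*U + U*v (o(v, U) = (5*U + U*v) - 5 = -5 + 5*U + U*v)
G = 3/2 (G = -6/(-5 + 5*(1/2) + (1/2)*(-3)) + 0/2 = -6/(-5 + 5/2 - 3/2) + 0*(1/2) = -6/(-4) + 0 = -6*(-1/4) + 0 = 3/2 + 0 = 3/2 ≈ 1.5000)
J(C, D) = 17 (J(C, D) = 6 + 11 = 17)
J(G, -28)*80 = 17*80 = 1360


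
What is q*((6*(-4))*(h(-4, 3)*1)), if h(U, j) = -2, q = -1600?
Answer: -76800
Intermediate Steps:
q*((6*(-4))*(h(-4, 3)*1)) = -1600*6*(-4)*(-2*1) = -(-38400)*(-2) = -1600*48 = -76800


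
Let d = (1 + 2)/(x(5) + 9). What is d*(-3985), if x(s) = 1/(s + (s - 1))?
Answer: -107595/82 ≈ -1312.1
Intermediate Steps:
x(s) = 1/(-1 + 2*s) (x(s) = 1/(s + (-1 + s)) = 1/(-1 + 2*s))
d = 27/82 (d = (1 + 2)/(1/(-1 + 2*5) + 9) = 3/(1/(-1 + 10) + 9) = 3/(1/9 + 9) = 3/(⅑ + 9) = 3/(82/9) = 3*(9/82) = 27/82 ≈ 0.32927)
d*(-3985) = (27/82)*(-3985) = -107595/82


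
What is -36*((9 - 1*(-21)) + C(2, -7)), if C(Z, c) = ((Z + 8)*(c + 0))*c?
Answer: -18720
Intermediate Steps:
C(Z, c) = c²*(8 + Z) (C(Z, c) = ((8 + Z)*c)*c = (c*(8 + Z))*c = c²*(8 + Z))
-36*((9 - 1*(-21)) + C(2, -7)) = -36*((9 - 1*(-21)) + (-7)²*(8 + 2)) = -36*((9 + 21) + 49*10) = -36*(30 + 490) = -36*520 = -18720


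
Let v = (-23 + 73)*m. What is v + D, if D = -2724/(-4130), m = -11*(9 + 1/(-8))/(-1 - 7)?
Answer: 40362709/66080 ≈ 610.82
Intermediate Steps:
m = 781/64 (m = -11/((-8/(9 - 1/8))) = -11/((-8/71/8)) = -11/((-8*8/71)) = -11/(-64/71) = -11*(-71/64) = 781/64 ≈ 12.203)
D = 1362/2065 (D = -2724*(-1/4130) = 1362/2065 ≈ 0.65956)
v = 19525/32 (v = (-23 + 73)*(781/64) = 50*(781/64) = 19525/32 ≈ 610.16)
v + D = 19525/32 + 1362/2065 = 40362709/66080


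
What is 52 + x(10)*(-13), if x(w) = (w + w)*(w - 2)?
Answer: -2028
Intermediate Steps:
x(w) = 2*w*(-2 + w) (x(w) = (2*w)*(-2 + w) = 2*w*(-2 + w))
52 + x(10)*(-13) = 52 + (2*10*(-2 + 10))*(-13) = 52 + (2*10*8)*(-13) = 52 + 160*(-13) = 52 - 2080 = -2028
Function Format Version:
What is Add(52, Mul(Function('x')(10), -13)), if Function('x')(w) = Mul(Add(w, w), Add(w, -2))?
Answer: -2028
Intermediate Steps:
Function('x')(w) = Mul(2, w, Add(-2, w)) (Function('x')(w) = Mul(Mul(2, w), Add(-2, w)) = Mul(2, w, Add(-2, w)))
Add(52, Mul(Function('x')(10), -13)) = Add(52, Mul(Mul(2, 10, Add(-2, 10)), -13)) = Add(52, Mul(Mul(2, 10, 8), -13)) = Add(52, Mul(160, -13)) = Add(52, -2080) = -2028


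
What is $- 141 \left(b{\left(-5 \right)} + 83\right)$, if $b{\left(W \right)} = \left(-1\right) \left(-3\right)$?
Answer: $-12126$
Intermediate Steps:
$b{\left(W \right)} = 3$
$- 141 \left(b{\left(-5 \right)} + 83\right) = - 141 \left(3 + 83\right) = \left(-141\right) 86 = -12126$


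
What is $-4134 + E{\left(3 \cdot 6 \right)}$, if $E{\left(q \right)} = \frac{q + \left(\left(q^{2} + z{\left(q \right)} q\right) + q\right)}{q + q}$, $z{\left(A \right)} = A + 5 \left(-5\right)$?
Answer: $- \frac{8255}{2} \approx -4127.5$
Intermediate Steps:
$z{\left(A \right)} = -25 + A$ ($z{\left(A \right)} = A - 25 = -25 + A$)
$E{\left(q \right)} = \frac{q^{2} + 2 q + q \left(-25 + q\right)}{2 q}$ ($E{\left(q \right)} = \frac{q + \left(\left(q^{2} + \left(-25 + q\right) q\right) + q\right)}{q + q} = \frac{q + \left(\left(q^{2} + q \left(-25 + q\right)\right) + q\right)}{2 q} = \left(q + \left(q + q^{2} + q \left(-25 + q\right)\right)\right) \frac{1}{2 q} = \left(q^{2} + 2 q + q \left(-25 + q\right)\right) \frac{1}{2 q} = \frac{q^{2} + 2 q + q \left(-25 + q\right)}{2 q}$)
$-4134 + E{\left(3 \cdot 6 \right)} = -4134 + \left(- \frac{23}{2} + 3 \cdot 6\right) = -4134 + \left(- \frac{23}{2} + 18\right) = -4134 + \frac{13}{2} = - \frac{8255}{2}$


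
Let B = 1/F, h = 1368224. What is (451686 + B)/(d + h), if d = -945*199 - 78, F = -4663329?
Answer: 2106360422693/5503152582939 ≈ 0.38276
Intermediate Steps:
B = -1/4663329 (B = 1/(-4663329) = -1/4663329 ≈ -2.1444e-7)
d = -188133 (d = -188055 - 78 = -188133)
(451686 + B)/(d + h) = (451686 - 1/4663329)/(-188133 + 1368224) = (2106360422693/4663329)/1180091 = (2106360422693/4663329)*(1/1180091) = 2106360422693/5503152582939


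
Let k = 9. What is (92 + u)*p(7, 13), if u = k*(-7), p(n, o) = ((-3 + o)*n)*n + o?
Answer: 14587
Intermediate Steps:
p(n, o) = o + n**2*(-3 + o) (p(n, o) = (n*(-3 + o))*n + o = n**2*(-3 + o) + o = o + n**2*(-3 + o))
u = -63 (u = 9*(-7) = -63)
(92 + u)*p(7, 13) = (92 - 63)*(13 - 3*7**2 + 13*7**2) = 29*(13 - 3*49 + 13*49) = 29*(13 - 147 + 637) = 29*503 = 14587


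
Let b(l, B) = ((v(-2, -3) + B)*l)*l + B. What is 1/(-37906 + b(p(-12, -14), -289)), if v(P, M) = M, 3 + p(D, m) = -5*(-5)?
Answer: -1/179523 ≈ -5.5703e-6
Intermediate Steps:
p(D, m) = 22 (p(D, m) = -3 - 5*(-5) = -3 + 25 = 22)
b(l, B) = B + l²*(-3 + B) (b(l, B) = ((-3 + B)*l)*l + B = (l*(-3 + B))*l + B = l²*(-3 + B) + B = B + l²*(-3 + B))
1/(-37906 + b(p(-12, -14), -289)) = 1/(-37906 + (-289 - 3*22² - 289*22²)) = 1/(-37906 + (-289 - 3*484 - 289*484)) = 1/(-37906 + (-289 - 1452 - 139876)) = 1/(-37906 - 141617) = 1/(-179523) = -1/179523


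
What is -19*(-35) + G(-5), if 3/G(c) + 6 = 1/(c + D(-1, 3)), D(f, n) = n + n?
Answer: 3322/5 ≈ 664.40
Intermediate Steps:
D(f, n) = 2*n
G(c) = 3/(-6 + 1/(6 + c)) (G(c) = 3/(-6 + 1/(c + 2*3)) = 3/(-6 + 1/(c + 6)) = 3/(-6 + 1/(6 + c)))
-19*(-35) + G(-5) = -19*(-35) + 3*(-6 - 1*(-5))/(35 + 6*(-5)) = 665 + 3*(-6 + 5)/(35 - 30) = 665 + 3*(-1)/5 = 665 + 3*(⅕)*(-1) = 665 - ⅗ = 3322/5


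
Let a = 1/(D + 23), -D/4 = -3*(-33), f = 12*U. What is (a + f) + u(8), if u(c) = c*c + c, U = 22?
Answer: 125327/373 ≈ 336.00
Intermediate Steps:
f = 264 (f = 12*22 = 264)
u(c) = c + c² (u(c) = c² + c = c + c²)
D = -396 (D = -(-12)*(-33) = -4*99 = -396)
a = -1/373 (a = 1/(-396 + 23) = 1/(-373) = -1/373 ≈ -0.0026810)
(a + f) + u(8) = (-1/373 + 264) + 8*(1 + 8) = 98471/373 + 8*9 = 98471/373 + 72 = 125327/373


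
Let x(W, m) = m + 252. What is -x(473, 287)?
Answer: -539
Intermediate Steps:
x(W, m) = 252 + m
-x(473, 287) = -(252 + 287) = -1*539 = -539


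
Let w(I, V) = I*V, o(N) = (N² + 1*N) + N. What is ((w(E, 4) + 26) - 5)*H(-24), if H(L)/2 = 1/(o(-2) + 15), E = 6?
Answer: 6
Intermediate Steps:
o(N) = N² + 2*N (o(N) = (N² + N) + N = (N + N²) + N = N² + 2*N)
H(L) = 2/15 (H(L) = 2/(-2*(2 - 2) + 15) = 2/(-2*0 + 15) = 2/(0 + 15) = 2/15)
((w(E, 4) + 26) - 5)*H(-24) = ((6*4 + 26) - 5)*(2/15) = ((24 + 26) - 5)*(2/15) = (50 - 5)*(2/15) = 45*(2/15) = 6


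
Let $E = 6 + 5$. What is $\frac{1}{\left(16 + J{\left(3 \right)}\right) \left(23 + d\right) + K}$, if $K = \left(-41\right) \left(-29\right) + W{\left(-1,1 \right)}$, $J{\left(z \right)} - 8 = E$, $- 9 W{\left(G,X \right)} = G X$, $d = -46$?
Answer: $\frac{9}{3457} \approx 0.0026034$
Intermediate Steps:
$E = 11$
$W{\left(G,X \right)} = - \frac{G X}{9}$
$J{\left(z \right)} = 19$ ($J{\left(z \right)} = 8 + 11 = 19$)
$K = \frac{10702}{9}$ ($K = \left(-41\right) \left(-29\right) - \left(- \frac{1}{9}\right) 1 = 1189 + \frac{1}{9} = \frac{10702}{9} \approx 1189.1$)
$\frac{1}{\left(16 + J{\left(3 \right)}\right) \left(23 + d\right) + K} = \frac{1}{\left(16 + 19\right) \left(23 - 46\right) + \frac{10702}{9}} = \frac{1}{35 \left(-23\right) + \frac{10702}{9}} = \frac{1}{-805 + \frac{10702}{9}} = \frac{1}{\frac{3457}{9}} = \frac{9}{3457}$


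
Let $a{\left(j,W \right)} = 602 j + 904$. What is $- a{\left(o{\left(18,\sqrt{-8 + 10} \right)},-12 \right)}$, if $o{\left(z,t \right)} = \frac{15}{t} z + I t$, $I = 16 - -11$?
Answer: $-904 - 97524 \sqrt{2} \approx -1.3882 \cdot 10^{5}$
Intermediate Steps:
$I = 27$ ($I = 16 + 11 = 27$)
$o{\left(z,t \right)} = 27 t + \frac{15 z}{t}$ ($o{\left(z,t \right)} = \frac{15}{t} z + 27 t = \frac{15 z}{t} + 27 t = 27 t + \frac{15 z}{t}$)
$a{\left(j,W \right)} = 904 + 602 j$
$- a{\left(o{\left(18,\sqrt{-8 + 10} \right)},-12 \right)} = - (904 + 602 \left(27 \sqrt{-8 + 10} + 15 \cdot 18 \frac{1}{\sqrt{-8 + 10}}\right)) = - (904 + 602 \left(27 \sqrt{2} + 15 \cdot 18 \frac{1}{\sqrt{2}}\right)) = - (904 + 602 \left(27 \sqrt{2} + 15 \cdot 18 \frac{\sqrt{2}}{2}\right)) = - (904 + 602 \left(27 \sqrt{2} + 135 \sqrt{2}\right)) = - (904 + 602 \cdot 162 \sqrt{2}) = - (904 + 97524 \sqrt{2}) = -904 - 97524 \sqrt{2}$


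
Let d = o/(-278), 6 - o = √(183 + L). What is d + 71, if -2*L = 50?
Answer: 9866/139 + √158/278 ≈ 71.024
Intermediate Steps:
L = -25 (L = -½*50 = -25)
o = 6 - √158 (o = 6 - √(183 - 25) = 6 - √158 ≈ -6.5698)
d = -3/139 + √158/278 (d = (6 - √158)/(-278) = (6 - √158)*(-1/278) = -3/139 + √158/278 ≈ 0.023632)
d + 71 = (-3/139 + √158/278) + 71 = 9866/139 + √158/278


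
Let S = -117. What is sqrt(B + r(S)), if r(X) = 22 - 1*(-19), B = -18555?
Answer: I*sqrt(18514) ≈ 136.07*I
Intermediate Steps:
r(X) = 41 (r(X) = 22 + 19 = 41)
sqrt(B + r(S)) = sqrt(-18555 + 41) = sqrt(-18514) = I*sqrt(18514)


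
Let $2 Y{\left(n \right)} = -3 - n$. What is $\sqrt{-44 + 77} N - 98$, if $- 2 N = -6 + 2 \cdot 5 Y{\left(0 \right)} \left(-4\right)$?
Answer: $-98 - 27 \sqrt{33} \approx -253.1$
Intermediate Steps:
$Y{\left(n \right)} = - \frac{3}{2} - \frac{n}{2}$ ($Y{\left(n \right)} = \frac{-3 - n}{2} = - \frac{3}{2} - \frac{n}{2}$)
$N = -27$ ($N = - \frac{-6 + 2 \cdot 5 \left(- \frac{3}{2} - 0\right) \left(-4\right)}{2} = - \frac{-6 + 10 \left(- \frac{3}{2} + 0\right) \left(-4\right)}{2} = - \frac{-6 + 10 \left(- \frac{3}{2}\right) \left(-4\right)}{2} = - \frac{-6 - -60}{2} = - \frac{-6 + 60}{2} = \left(- \frac{1}{2}\right) 54 = -27$)
$\sqrt{-44 + 77} N - 98 = \sqrt{-44 + 77} \left(-27\right) - 98 = \sqrt{33} \left(-27\right) - 98 = - 27 \sqrt{33} - 98 = -98 - 27 \sqrt{33}$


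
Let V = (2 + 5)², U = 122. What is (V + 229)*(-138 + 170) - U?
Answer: 8774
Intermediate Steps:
V = 49 (V = 7² = 49)
(V + 229)*(-138 + 170) - U = (49 + 229)*(-138 + 170) - 1*122 = 278*32 - 122 = 8896 - 122 = 8774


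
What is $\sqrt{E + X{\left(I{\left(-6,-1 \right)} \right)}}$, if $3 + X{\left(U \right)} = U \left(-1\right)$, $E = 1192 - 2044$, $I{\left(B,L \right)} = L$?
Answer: $i \sqrt{854} \approx 29.223 i$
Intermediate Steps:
$E = -852$ ($E = 1192 - 2044 = -852$)
$X{\left(U \right)} = -3 - U$ ($X{\left(U \right)} = -3 + U \left(-1\right) = -3 - U$)
$\sqrt{E + X{\left(I{\left(-6,-1 \right)} \right)}} = \sqrt{-852 - 2} = \sqrt{-854} = i \sqrt{854}$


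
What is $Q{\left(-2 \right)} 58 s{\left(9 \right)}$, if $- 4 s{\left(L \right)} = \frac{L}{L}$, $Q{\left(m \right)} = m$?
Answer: $29$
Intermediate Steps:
$s{\left(L \right)} = - \frac{1}{4}$ ($s{\left(L \right)} = - \frac{L \frac{1}{L}}{4} = \left(- \frac{1}{4}\right) 1 = - \frac{1}{4}$)
$Q{\left(-2 \right)} 58 s{\left(9 \right)} = \left(-2\right) 58 \left(- \frac{1}{4}\right) = \left(-116\right) \left(- \frac{1}{4}\right) = 29$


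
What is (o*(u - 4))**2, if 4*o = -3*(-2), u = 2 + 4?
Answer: 9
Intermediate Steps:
u = 6
o = 3/2 (o = (-3*(-2))/4 = (1/4)*6 = 3/2 ≈ 1.5000)
(o*(u - 4))**2 = (3*(6 - 4)/2)**2 = ((3/2)*2)**2 = 3**2 = 9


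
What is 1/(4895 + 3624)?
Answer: 1/8519 ≈ 0.00011738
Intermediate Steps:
1/(4895 + 3624) = 1/8519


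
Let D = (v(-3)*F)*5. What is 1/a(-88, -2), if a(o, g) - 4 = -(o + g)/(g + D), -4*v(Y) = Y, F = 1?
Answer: 7/388 ≈ 0.018041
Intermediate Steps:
v(Y) = -Y/4
D = 15/4 (D = (-1/4*(-3)*1)*5 = ((3/4)*1)*5 = (3/4)*5 = 15/4 ≈ 3.7500)
a(o, g) = 4 - (g + o)/(15/4 + g) (a(o, g) = 4 - (o + g)/(g + 15/4) = 4 - (g + o)/(15/4 + g))
1/a(-88, -2) = 1/(4*(15 - 1*(-88) + 3*(-2))/(15 + 4*(-2))) = 1/(4*(15 + 88 - 6)/(15 - 8)) = 1/(4*97/7) = 1/(4*(1/7)*97) = 1/(388/7) = 7/388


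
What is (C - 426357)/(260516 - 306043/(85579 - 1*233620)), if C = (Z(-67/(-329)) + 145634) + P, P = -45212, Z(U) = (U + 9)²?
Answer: -5221459594371591/4174569094094959 ≈ -1.2508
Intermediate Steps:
Z(U) = (9 + U)²
C = 10878946486/108241 (C = ((9 - 67/(-329))² + 145634) - 45212 = ((9 - 67*(-1/329))² + 145634) - 45212 = ((9 + 67/329)² + 145634) - 45212 = ((3028/329)² + 145634) - 45212 = (9168784/108241 + 145634) - 45212 = 15772738578/108241 - 45212 = 10878946486/108241 ≈ 1.0051e+5)
(C - 426357)/(260516 - 306043/(85579 - 1*233620)) = (10878946486/108241 - 426357)/(260516 - 306043/(85579 - 1*233620)) = -35270361551/(108241*(260516 - 306043/(85579 - 233620))) = -35270361551/(108241*(260516 - 306043/(-148041))) = -35270361551/(108241*(260516 - 306043*(-1/148041))) = -35270361551/(108241*(260516 + 306043/148041)) = -35270361551/(108241*38567355199/148041) = -35270361551/108241*148041/38567355199 = -5221459594371591/4174569094094959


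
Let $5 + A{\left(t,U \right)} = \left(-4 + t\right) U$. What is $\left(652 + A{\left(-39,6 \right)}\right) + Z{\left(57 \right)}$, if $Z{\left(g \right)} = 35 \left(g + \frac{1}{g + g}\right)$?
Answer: $\frac{271811}{114} \approx 2384.3$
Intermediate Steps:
$A{\left(t,U \right)} = -5 + U \left(-4 + t\right)$ ($A{\left(t,U \right)} = -5 + \left(-4 + t\right) U = -5 + U \left(-4 + t\right)$)
$Z{\left(g \right)} = 35 g + \frac{35}{2 g}$ ($Z{\left(g \right)} = 35 \left(g + \frac{1}{2 g}\right) = 35 g + \frac{35}{2 g}$)
$\left(652 + A{\left(-39,6 \right)}\right) + Z{\left(57 \right)} = \left(652 - 263\right) + \left(35 \cdot 57 + \frac{35}{2 \cdot 57}\right) = \left(652 - 263\right) + \left(1995 + \frac{35}{2} \cdot \frac{1}{57}\right) = \left(652 - 263\right) + \left(1995 + \frac{35}{114}\right) = 389 + \frac{227465}{114} = \frac{271811}{114}$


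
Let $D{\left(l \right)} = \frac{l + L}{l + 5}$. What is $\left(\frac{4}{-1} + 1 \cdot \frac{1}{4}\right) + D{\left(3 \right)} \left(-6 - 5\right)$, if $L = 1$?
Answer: $- \frac{37}{4} \approx -9.25$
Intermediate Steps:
$D{\left(l \right)} = \frac{1 + l}{5 + l}$ ($D{\left(l \right)} = \frac{l + 1}{l + 5} = \frac{1 + l}{5 + l}$)
$\left(\frac{4}{-1} + 1 \cdot \frac{1}{4}\right) + D{\left(3 \right)} \left(-6 - 5\right) = \left(\frac{4}{-1} + 1 \cdot \frac{1}{4}\right) + \frac{1 + 3}{5 + 3} \left(-6 - 5\right) = \left(4 \left(-1\right) + 1 \cdot \frac{1}{4}\right) + \frac{1}{8} \cdot 4 \left(-6 - 5\right) = \left(-4 + \frac{1}{4}\right) + \frac{1}{8} \cdot 4 \left(-11\right) = - \frac{15}{4} + \frac{1}{2} \left(-11\right) = - \frac{15}{4} - \frac{11}{2} = - \frac{37}{4}$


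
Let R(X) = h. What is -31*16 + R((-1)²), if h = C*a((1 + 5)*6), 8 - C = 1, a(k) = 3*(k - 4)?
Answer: 176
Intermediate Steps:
a(k) = -12 + 3*k (a(k) = 3*(-4 + k) = -12 + 3*k)
C = 7 (C = 8 - 1*1 = 8 - 1 = 7)
h = 672 (h = 7*(-12 + 3*((1 + 5)*6)) = 7*(-12 + 3*(6*6)) = 7*(-12 + 3*36) = 7*(-12 + 108) = 7*96 = 672)
R(X) = 672
-31*16 + R((-1)²) = -31*16 + 672 = -496 + 672 = 176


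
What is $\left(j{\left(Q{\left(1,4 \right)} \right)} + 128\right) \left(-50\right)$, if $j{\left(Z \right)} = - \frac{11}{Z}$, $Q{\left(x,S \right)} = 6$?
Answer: $- \frac{18925}{3} \approx -6308.3$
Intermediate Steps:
$\left(j{\left(Q{\left(1,4 \right)} \right)} + 128\right) \left(-50\right) = \left(- \frac{11}{6} + 128\right) \left(-50\right) = \frac{757}{6} \left(-50\right) = - \frac{18925}{3}$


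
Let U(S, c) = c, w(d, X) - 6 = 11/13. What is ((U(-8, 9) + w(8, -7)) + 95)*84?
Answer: 121044/13 ≈ 9311.1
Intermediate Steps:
w(d, X) = 89/13 (w(d, X) = 6 + 11/13 = 89/13)
((U(-8, 9) + w(8, -7)) + 95)*84 = ((9 + 89/13) + 95)*84 = (206/13 + 95)*84 = (1441/13)*84 = 121044/13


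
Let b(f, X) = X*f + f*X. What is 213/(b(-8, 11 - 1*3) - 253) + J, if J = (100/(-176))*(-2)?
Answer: 1613/2794 ≈ 0.57731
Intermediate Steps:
J = 25/22 (J = (100*(-1/176))*(-2) = -25/44*(-2) = 25/22 ≈ 1.1364)
b(f, X) = 2*X*f (b(f, X) = X*f + X*f = 2*X*f)
213/(b(-8, 11 - 1*3) - 253) + J = 213/(2*(11 - 1*3)*(-8) - 253) + 25/22 = 213/(2*(11 - 3)*(-8) - 253) + 25/22 = 213/(2*8*(-8) - 253) + 25/22 = 213/(-128 - 253) + 25/22 = 213/(-381) + 25/22 = -1/381*213 + 25/22 = -71/127 + 25/22 = 1613/2794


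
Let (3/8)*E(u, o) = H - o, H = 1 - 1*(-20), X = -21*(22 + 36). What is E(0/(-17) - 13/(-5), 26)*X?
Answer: 16240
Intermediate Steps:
X = -1218 (X = -21*58 = -1218)
H = 21 (H = 1 + 20 = 21)
E(u, o) = 56 - 8*o/3 (E(u, o) = 8*(21 - o)/3 = 56 - 8*o/3)
E(0/(-17) - 13/(-5), 26)*X = (56 - 8/3*26)*(-1218) = (56 - 208/3)*(-1218) = -40/3*(-1218) = 16240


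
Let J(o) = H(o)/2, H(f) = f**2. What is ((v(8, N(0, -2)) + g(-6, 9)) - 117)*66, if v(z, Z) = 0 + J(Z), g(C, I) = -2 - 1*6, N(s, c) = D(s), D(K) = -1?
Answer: -8217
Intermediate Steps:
N(s, c) = -1
J(o) = o**2/2
g(C, I) = -8 (g(C, I) = -2 - 6 = -8)
v(z, Z) = Z**2/2 (v(z, Z) = 0 + Z**2/2 = Z**2/2)
((v(8, N(0, -2)) + g(-6, 9)) - 117)*66 = (((1/2)*(-1)**2 - 8) - 117)*66 = (((1/2)*1 - 8) - 117)*66 = ((1/2 - 8) - 117)*66 = (-15/2 - 117)*66 = -249/2*66 = -8217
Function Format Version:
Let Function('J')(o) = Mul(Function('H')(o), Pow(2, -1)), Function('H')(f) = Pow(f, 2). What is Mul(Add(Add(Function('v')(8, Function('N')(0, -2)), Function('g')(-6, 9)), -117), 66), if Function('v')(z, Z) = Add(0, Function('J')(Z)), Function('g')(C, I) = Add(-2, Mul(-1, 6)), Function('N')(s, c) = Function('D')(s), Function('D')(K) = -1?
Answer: -8217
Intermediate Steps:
Function('N')(s, c) = -1
Function('J')(o) = Mul(Rational(1, 2), Pow(o, 2)) (Function('J')(o) = Mul(Pow(o, 2), Pow(2, -1)) = Mul(Pow(o, 2), Rational(1, 2)) = Mul(Rational(1, 2), Pow(o, 2)))
Function('g')(C, I) = -8 (Function('g')(C, I) = Add(-2, -6) = -8)
Function('v')(z, Z) = Mul(Rational(1, 2), Pow(Z, 2)) (Function('v')(z, Z) = Add(0, Mul(Rational(1, 2), Pow(Z, 2))) = Mul(Rational(1, 2), Pow(Z, 2)))
Mul(Add(Add(Function('v')(8, Function('N')(0, -2)), Function('g')(-6, 9)), -117), 66) = Mul(Add(Add(Mul(Rational(1, 2), Pow(-1, 2)), -8), -117), 66) = Mul(Add(Add(Mul(Rational(1, 2), 1), -8), -117), 66) = Mul(Add(Add(Rational(1, 2), -8), -117), 66) = Mul(Add(Rational(-15, 2), -117), 66) = Mul(Rational(-249, 2), 66) = -8217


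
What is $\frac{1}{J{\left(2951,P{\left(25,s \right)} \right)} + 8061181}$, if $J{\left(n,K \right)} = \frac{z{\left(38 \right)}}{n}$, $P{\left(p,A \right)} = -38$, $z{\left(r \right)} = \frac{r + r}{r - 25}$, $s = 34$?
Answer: $\frac{38363}{309251086779} \approx 1.2405 \cdot 10^{-7}$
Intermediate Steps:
$z{\left(r \right)} = \frac{2 r}{-25 + r}$
$J{\left(n,K \right)} = \frac{76}{13 n}$ ($J{\left(n,K \right)} = \frac{2 \cdot 38 \frac{1}{-25 + 38}}{n} = \frac{2 \cdot 38 \cdot \frac{1}{13}}{n} = \frac{76}{13 n}$)
$\frac{1}{J{\left(2951,P{\left(25,s \right)} \right)} + 8061181} = \frac{1}{\frac{76}{13 \cdot 2951} + 8061181} = \frac{1}{\frac{76}{13} \cdot \frac{1}{2951} + 8061181} = \frac{1}{\frac{76}{38363} + 8061181} = \frac{1}{\frac{309251086779}{38363}} = \frac{38363}{309251086779}$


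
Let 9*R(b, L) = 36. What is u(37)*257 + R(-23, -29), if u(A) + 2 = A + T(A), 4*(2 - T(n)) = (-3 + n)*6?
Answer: -3594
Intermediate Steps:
R(b, L) = 4 (R(b, L) = (⅑)*36 = 4)
T(n) = 13/2 - 3*n/2 (T(n) = 2 - (-3 + n)*6/4 = 2 - (-18 + 6*n)/4 = 2 + (9/2 - 3*n/2) = 13/2 - 3*n/2)
u(A) = 9/2 - A/2 (u(A) = -2 + (A + (13/2 - 3*A/2)) = -2 + (13/2 - A/2) = 9/2 - A/2)
u(37)*257 + R(-23, -29) = (9/2 - ½*37)*257 + 4 = (9/2 - 37/2)*257 + 4 = -14*257 + 4 = -3598 + 4 = -3594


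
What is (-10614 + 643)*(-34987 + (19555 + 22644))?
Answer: -71910852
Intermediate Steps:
(-10614 + 643)*(-34987 + (19555 + 22644)) = -9971*(-34987 + 42199) = -9971*7212 = -71910852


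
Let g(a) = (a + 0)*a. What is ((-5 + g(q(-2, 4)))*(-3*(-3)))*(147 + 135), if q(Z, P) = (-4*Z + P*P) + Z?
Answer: 1215702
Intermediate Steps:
q(Z, P) = P² - 3*Z (q(Z, P) = (-4*Z + P²) + Z = (P² - 4*Z) + Z = P² - 3*Z)
g(a) = a² (g(a) = a*a = a²)
((-5 + g(q(-2, 4)))*(-3*(-3)))*(147 + 135) = ((-5 + (4² - 3*(-2))²)*(-3*(-3)))*(147 + 135) = ((-5 + (16 + 6)²)*9)*282 = ((-5 + 22²)*9)*282 = ((-5 + 484)*9)*282 = (479*9)*282 = 4311*282 = 1215702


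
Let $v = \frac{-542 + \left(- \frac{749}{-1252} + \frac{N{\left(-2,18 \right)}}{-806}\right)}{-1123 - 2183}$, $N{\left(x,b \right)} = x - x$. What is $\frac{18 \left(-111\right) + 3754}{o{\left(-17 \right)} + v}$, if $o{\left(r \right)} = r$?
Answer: $- \frac{2422760224}{23229023} \approx -104.3$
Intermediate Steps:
$N{\left(x,b \right)} = 0$
$v = \frac{225945}{1379704}$ ($v = \frac{-542 + \left(- \frac{749}{-1252} + \frac{0}{-806}\right)}{-1123 - 2183} = \frac{-542 + \left(\left(-749\right) \left(- \frac{1}{1252}\right) + 0 \left(- \frac{1}{806}\right)\right)}{-3306} = \left(-542 + \left(\frac{749}{1252} + 0\right)\right) \left(- \frac{1}{3306}\right) = \left(-542 + \frac{749}{1252}\right) \left(- \frac{1}{3306}\right) = \left(- \frac{677835}{1252}\right) \left(- \frac{1}{3306}\right) = \frac{225945}{1379704} \approx 0.16376$)
$\frac{18 \left(-111\right) + 3754}{o{\left(-17 \right)} + v} = \frac{18 \left(-111\right) + 3754}{-17 + \frac{225945}{1379704}} = \frac{-1998 + 3754}{- \frac{23229023}{1379704}} = 1756 \left(- \frac{1379704}{23229023}\right) = - \frac{2422760224}{23229023}$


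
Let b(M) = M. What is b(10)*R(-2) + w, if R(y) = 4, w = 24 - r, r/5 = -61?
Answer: 369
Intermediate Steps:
r = -305 (r = 5*(-61) = -305)
w = 329 (w = 24 - 1*(-305) = 24 + 305 = 329)
b(10)*R(-2) + w = 10*4 + 329 = 40 + 329 = 369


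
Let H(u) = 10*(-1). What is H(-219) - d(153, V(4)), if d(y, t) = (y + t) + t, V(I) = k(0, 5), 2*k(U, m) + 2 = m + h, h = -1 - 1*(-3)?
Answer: -168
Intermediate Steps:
h = 2 (h = -1 + 3 = 2)
k(U, m) = m/2 (k(U, m) = -1 + (m + 2)/2 = -1 + (2 + m)/2 = -1 + (1 + m/2) = m/2)
V(I) = 5/2 (V(I) = (½)*5 = 5/2)
d(y, t) = y + 2*t (d(y, t) = (t + y) + t = y + 2*t)
H(u) = -10
H(-219) - d(153, V(4)) = -10 - (153 + 2*(5/2)) = -10 - (153 + 5) = -10 - 1*158 = -10 - 158 = -168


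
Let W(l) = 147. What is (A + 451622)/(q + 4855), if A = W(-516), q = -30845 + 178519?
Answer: 451769/152529 ≈ 2.9619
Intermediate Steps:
q = 147674
A = 147
(A + 451622)/(q + 4855) = (147 + 451622)/(147674 + 4855) = 451769/152529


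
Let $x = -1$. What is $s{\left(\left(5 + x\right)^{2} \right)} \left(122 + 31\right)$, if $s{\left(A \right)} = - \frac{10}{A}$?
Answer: $- \frac{765}{8} \approx -95.625$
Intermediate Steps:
$s{\left(\left(5 + x\right)^{2} \right)} \left(122 + 31\right) = - \frac{10}{\left(5 - 1\right)^{2}} \left(122 + 31\right) = - \frac{10}{4^{2}} \cdot 153 = - \frac{10}{16} \cdot 153 = \left(-10\right) \frac{1}{16} \cdot 153 = \left(- \frac{5}{8}\right) 153 = - \frac{765}{8}$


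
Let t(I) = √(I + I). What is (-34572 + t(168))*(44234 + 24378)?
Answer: -2372054064 + 274448*√21 ≈ -2.3708e+9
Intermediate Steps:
t(I) = √2*√I (t(I) = √(2*I) = √2*√I)
(-34572 + t(168))*(44234 + 24378) = (-34572 + √2*√168)*(44234 + 24378) = (-34572 + √2*(2*√42))*68612 = (-34572 + 4*√21)*68612 = -2372054064 + 274448*√21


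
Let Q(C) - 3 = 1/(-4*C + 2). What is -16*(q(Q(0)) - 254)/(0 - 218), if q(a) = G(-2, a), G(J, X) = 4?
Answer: -2000/109 ≈ -18.349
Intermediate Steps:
Q(C) = 3 + 1/(2 - 4*C) (Q(C) = 3 + 1/(-4*C + 2) = 3 + 1/(2 - 4*C))
q(a) = 4
-16*(q(Q(0)) - 254)/(0 - 218) = -16*(4 - 254)/(0 - 218) = -(-4000)/(-218) = -(-4000)*(-1)/218 = -16*125/109 = -2000/109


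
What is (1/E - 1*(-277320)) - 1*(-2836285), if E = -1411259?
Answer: 4394103078694/1411259 ≈ 3.1136e+6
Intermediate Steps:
(1/E - 1*(-277320)) - 1*(-2836285) = (1/(-1411259) - 1*(-277320)) - 1*(-2836285) = (-1/1411259 + 277320) + 2836285 = 391370345879/1411259 + 2836285 = 4394103078694/1411259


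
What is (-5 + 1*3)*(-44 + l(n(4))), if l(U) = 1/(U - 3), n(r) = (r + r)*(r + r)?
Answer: 5366/61 ≈ 87.967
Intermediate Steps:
n(r) = 4*r² (n(r) = (2*r)*(2*r) = 4*r²)
l(U) = 1/(-3 + U)
(-5 + 1*3)*(-44 + l(n(4))) = (-5 + 1*3)*(-44 + 1/(-3 + 4*4²)) = (-5 + 3)*(-44 + 1/(-3 + 4*16)) = -2*(-44 + 1/(-3 + 64)) = -2*(-44 + 1/61) = -2*(-2683/61) = 5366/61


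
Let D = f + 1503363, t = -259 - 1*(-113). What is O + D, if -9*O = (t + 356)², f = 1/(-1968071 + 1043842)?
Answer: 1384922960026/924229 ≈ 1.4985e+6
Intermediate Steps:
f = -1/924229 (f = 1/(-924229) = -1/924229 ≈ -1.0820e-6)
t = -146 (t = -259 + 113 = -146)
D = 1389451682126/924229 (D = -1/924229 + 1503363 = 1389451682126/924229 ≈ 1.5034e+6)
O = -4900 (O = -(-146 + 356)²/9 = -⅑*210² = -⅑*44100 = -4900)
O + D = -4900 + 1389451682126/924229 = 1384922960026/924229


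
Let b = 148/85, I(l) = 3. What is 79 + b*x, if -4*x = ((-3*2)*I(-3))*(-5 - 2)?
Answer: 2053/85 ≈ 24.153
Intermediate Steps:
x = -63/2 (x = --3*2*3*(-5 - 2)/4 = -(-6*3)*(-7)/4 = -(-9)*(-7)/2 = -1/4*126 = -63/2 ≈ -31.500)
b = 148/85 (b = 148*(1/85) = 148/85 ≈ 1.7412)
79 + b*x = 79 + (148/85)*(-63/2) = 79 - 4662/85 = 2053/85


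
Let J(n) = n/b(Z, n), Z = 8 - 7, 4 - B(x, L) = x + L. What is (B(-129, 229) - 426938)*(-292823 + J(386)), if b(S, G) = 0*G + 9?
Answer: 1125243557714/9 ≈ 1.2503e+11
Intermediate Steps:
B(x, L) = 4 - L - x (B(x, L) = 4 - (x + L) = 4 - (L + x) = 4 + (-L - x) = 4 - L - x)
Z = 1
b(S, G) = 9 (b(S, G) = 0 + 9 = 9)
J(n) = n/9
(B(-129, 229) - 426938)*(-292823 + J(386)) = ((4 - 1*229 - 1*(-129)) - 426938)*(-292823 + (⅑)*386) = ((4 - 229 + 129) - 426938)*(-292823 + 386/9) = (-96 - 426938)*(-2635021/9) = -427034*(-2635021/9) = 1125243557714/9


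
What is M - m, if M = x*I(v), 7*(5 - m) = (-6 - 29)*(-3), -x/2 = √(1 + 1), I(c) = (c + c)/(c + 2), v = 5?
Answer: 10 - 20*√2/7 ≈ 5.9594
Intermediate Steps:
I(c) = 2*c/(2 + c) (I(c) = (2*c)/(2 + c) = 2*c/(2 + c))
x = -2*√2 (x = -2*√(1 + 1) = -2*√2 ≈ -2.8284)
m = -10 (m = 5 - (-6 - 29)*(-3)/7 = 5 - (-5)*(-3) = 5 - ⅐*105 = 5 - 15 = -10)
M = -20*√2/7 (M = (-2*√2)*(2*5/(2 + 5)) = (-2*√2)*(2*5/7) = (-2*√2)*(2*5*(⅐)) = -2*√2*(10/7) = -20*√2/7 ≈ -4.0406)
M - m = -20*√2/7 - 1*(-10) = -20*√2/7 + 10 = 10 - 20*√2/7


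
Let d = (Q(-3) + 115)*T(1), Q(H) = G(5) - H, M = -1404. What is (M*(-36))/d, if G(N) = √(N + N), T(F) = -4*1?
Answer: -82836/773 + 702*√10/773 ≈ -104.29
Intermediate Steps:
T(F) = -4
G(N) = √2*√N (G(N) = √(2*N) = √2*√N)
Q(H) = √10 - H (Q(H) = √2*√5 - H = √10 - H)
d = -472 - 4*√10 (d = ((√10 - 1*(-3)) + 115)*(-4) = ((√10 + 3) + 115)*(-4) = ((3 + √10) + 115)*(-4) = (118 + √10)*(-4) = -472 - 4*√10 ≈ -484.65)
(M*(-36))/d = (-1404*(-36))/(-472 - 4*√10) = 50544/(-472 - 4*√10)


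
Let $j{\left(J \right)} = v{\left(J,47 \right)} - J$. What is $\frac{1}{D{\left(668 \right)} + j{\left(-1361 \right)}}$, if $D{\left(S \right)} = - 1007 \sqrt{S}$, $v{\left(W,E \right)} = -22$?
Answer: $- \frac{1339}{675591811} - \frac{2014 \sqrt{167}}{675591811} \approx -4.0506 \cdot 10^{-5}$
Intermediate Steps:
$j{\left(J \right)} = -22 - J$
$\frac{1}{D{\left(668 \right)} + j{\left(-1361 \right)}} = \frac{1}{- 1007 \sqrt{668} - -1339} = \frac{1}{- 1007 \cdot 2 \sqrt{167} + \left(-22 + 1361\right)} = \frac{1}{- 2014 \sqrt{167} + 1339} = \frac{1}{1339 - 2014 \sqrt{167}}$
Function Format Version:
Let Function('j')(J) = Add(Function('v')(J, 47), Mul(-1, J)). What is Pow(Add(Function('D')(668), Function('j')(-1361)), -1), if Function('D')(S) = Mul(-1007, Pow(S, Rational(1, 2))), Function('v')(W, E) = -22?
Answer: Add(Rational(-1339, 675591811), Mul(Rational(-2014, 675591811), Pow(167, Rational(1, 2)))) ≈ -4.0506e-5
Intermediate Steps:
Function('j')(J) = Add(-22, Mul(-1, J))
Pow(Add(Function('D')(668), Function('j')(-1361)), -1) = Pow(Add(Mul(-1007, Pow(668, Rational(1, 2))), Add(-22, Mul(-1, -1361))), -1) = Pow(Add(Mul(-1007, Mul(2, Pow(167, Rational(1, 2)))), Add(-22, 1361)), -1) = Pow(Add(Mul(-2014, Pow(167, Rational(1, 2))), 1339), -1) = Pow(Add(1339, Mul(-2014, Pow(167, Rational(1, 2)))), -1)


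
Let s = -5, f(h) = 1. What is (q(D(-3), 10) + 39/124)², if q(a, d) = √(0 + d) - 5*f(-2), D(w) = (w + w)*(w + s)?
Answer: 491321/15376 - 581*√10/62 ≈ 2.3202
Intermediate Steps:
D(w) = 2*w*(-5 + w) (D(w) = (w + w)*(w - 5) = (2*w)*(-5 + w) = 2*w*(-5 + w))
q(a, d) = -5 + √d (q(a, d) = √(0 + d) - 5*1 = √d - 5 = -5 + √d)
(q(D(-3), 10) + 39/124)² = ((-5 + √10) + 39/124)² = (-581/124 + √10)²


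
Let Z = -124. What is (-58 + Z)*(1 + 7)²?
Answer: -11648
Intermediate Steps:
(-58 + Z)*(1 + 7)² = (-58 - 124)*(1 + 7)² = -182*8² = -182*64 = -11648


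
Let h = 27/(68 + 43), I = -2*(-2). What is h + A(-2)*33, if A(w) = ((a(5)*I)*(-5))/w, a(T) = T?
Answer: 61059/37 ≈ 1650.2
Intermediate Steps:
I = 4
h = 9/37 (h = 27/111 = 27*(1/111) = 9/37 ≈ 0.24324)
A(w) = -100/w (A(w) = ((5*4)*(-5))/w = (20*(-5))/w = -100/w)
h + A(-2)*33 = 9/37 - 100/(-2)*33 = 9/37 - 100*(-½)*33 = 9/37 + 50*33 = 9/37 + 1650 = 61059/37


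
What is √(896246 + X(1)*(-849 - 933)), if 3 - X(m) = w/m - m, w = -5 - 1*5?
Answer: √871298 ≈ 933.43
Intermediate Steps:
w = -10 (w = -5 - 5 = -10)
X(m) = 3 + m + 10/m (X(m) = 3 - (-10/m - m) = 3 - (-m - 10/m) = 3 + (m + 10/m) = 3 + m + 10/m)
√(896246 + X(1)*(-849 - 933)) = √(896246 + (3 + 1 + 10/1)*(-849 - 933)) = √(896246 + (3 + 1 + 10*1)*(-1782)) = √(896246 + (3 + 1 + 10)*(-1782)) = √(896246 + 14*(-1782)) = √(896246 - 24948) = √871298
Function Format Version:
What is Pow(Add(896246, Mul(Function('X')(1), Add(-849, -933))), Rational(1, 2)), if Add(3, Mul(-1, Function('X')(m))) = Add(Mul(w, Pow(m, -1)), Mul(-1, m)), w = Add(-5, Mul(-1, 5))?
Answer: Pow(871298, Rational(1, 2)) ≈ 933.43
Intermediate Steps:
w = -10 (w = Add(-5, -5) = -10)
Function('X')(m) = Add(3, m, Mul(10, Pow(m, -1))) (Function('X')(m) = Add(3, Mul(-1, Add(Mul(-10, Pow(m, -1)), Mul(-1, m)))) = Add(3, Mul(-1, Add(Mul(-1, m), Mul(-10, Pow(m, -1))))) = Add(3, Add(m, Mul(10, Pow(m, -1)))) = Add(3, m, Mul(10, Pow(m, -1))))
Pow(Add(896246, Mul(Function('X')(1), Add(-849, -933))), Rational(1, 2)) = Pow(Add(896246, Mul(Add(3, 1, Mul(10, Pow(1, -1))), Add(-849, -933))), Rational(1, 2)) = Pow(Add(896246, Mul(Add(3, 1, Mul(10, 1)), -1782)), Rational(1, 2)) = Pow(Add(896246, Mul(Add(3, 1, 10), -1782)), Rational(1, 2)) = Pow(Add(896246, Mul(14, -1782)), Rational(1, 2)) = Pow(Add(896246, -24948), Rational(1, 2)) = Pow(871298, Rational(1, 2))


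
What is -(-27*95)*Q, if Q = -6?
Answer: -15390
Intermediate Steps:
-(-27*95)*Q = -(-27*95)*(-6) = -(-2565)*(-6) = -1*15390 = -15390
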